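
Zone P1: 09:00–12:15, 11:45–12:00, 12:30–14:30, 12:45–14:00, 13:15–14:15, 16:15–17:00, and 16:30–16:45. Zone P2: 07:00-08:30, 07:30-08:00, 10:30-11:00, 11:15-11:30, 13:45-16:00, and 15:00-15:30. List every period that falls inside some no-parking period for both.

10:30–11:00, 11:15–11:30, 13:45–14:30

First set merges to 09:00–12:15, 12:30–14:30, 16:15–17:00.
Second set merges to 07:00–08:30, 10:30–11:00, 11:15–11:30, 13:45–16:00.
09:00–12:15 overlaps B on 10:30–11:00, 11:15–11:30.
12:30–14:30 overlaps B on 13:45–14:30.
16:15–17:00 falls entirely outside B.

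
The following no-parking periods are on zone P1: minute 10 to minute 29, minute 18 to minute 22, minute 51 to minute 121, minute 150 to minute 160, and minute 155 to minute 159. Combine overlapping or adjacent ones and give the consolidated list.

minute 10 to minute 29, minute 51 to minute 121, minute 150 to minute 160

minute 18 to minute 22 overlaps/touches minute 10 to minute 29 → extend to minute 10 to minute 29.
minute 51 to minute 121 is disjoint → start new block.
minute 150 to minute 160 is disjoint → start new block.
minute 155 to minute 159 overlaps/touches minute 150 to minute 160 → extend to minute 150 to minute 160.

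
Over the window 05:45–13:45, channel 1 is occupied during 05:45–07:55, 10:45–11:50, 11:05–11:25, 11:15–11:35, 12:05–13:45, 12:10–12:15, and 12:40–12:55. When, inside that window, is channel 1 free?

After merging, the occupied span is 05:45–07:55, 10:45–11:50, 12:05–13:45.
Gaps within 05:45–13:45: 07:55–10:45, 11:50–12:05.

07:55–10:45, 11:50–12:05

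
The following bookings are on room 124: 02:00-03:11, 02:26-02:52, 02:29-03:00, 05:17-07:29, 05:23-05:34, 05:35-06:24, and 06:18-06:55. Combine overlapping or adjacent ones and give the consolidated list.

02:26–02:52 overlaps/touches 02:00–03:11 → extend to 02:00–03:11.
02:29–03:00 overlaps/touches 02:00–03:11 → extend to 02:00–03:11.
05:17–07:29 is disjoint → start new block.
05:23–05:34 overlaps/touches 05:17–07:29 → extend to 05:17–07:29.
05:35–06:24 overlaps/touches 05:17–07:29 → extend to 05:17–07:29.
06:18–06:55 overlaps/touches 05:17–07:29 → extend to 05:17–07:29.

02:00–03:11, 05:17–07:29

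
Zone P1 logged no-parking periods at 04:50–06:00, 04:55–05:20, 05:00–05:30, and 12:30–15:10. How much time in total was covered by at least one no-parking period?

Merged: 04:50–06:00, 12:30–15:10.
Lengths: 1 h 10 min + 2 h 40 min = 3 h 50 min.

3 h 50 min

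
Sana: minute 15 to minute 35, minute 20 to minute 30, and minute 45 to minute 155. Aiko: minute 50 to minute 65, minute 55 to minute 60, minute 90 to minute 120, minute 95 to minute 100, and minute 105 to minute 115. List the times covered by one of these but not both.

minute 15 to minute 35, minute 45 to minute 50, minute 65 to minute 90, minute 120 to minute 155

First set merges to minute 15 to minute 35, minute 45 to minute 155.
Second set merges to minute 50 to minute 65, minute 90 to minute 120.
Only in the first: minute 15 to minute 35, minute 45 to minute 50, minute 65 to minute 90, minute 120 to minute 155.
Only in the second: none.
Together these are the periods covered by exactly one.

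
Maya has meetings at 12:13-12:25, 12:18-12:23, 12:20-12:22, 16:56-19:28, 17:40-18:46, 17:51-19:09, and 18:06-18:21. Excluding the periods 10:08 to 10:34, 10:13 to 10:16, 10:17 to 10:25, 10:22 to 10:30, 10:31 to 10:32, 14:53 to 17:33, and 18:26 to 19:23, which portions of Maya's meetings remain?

12:13-12:25, 17:33-18:26, 19:23-19:28

First set merges to 12:13-12:25, 16:56-19:28.
Second set merges to 10:08-10:34, 14:53-17:33, 18:26-19:23.
12:13-12:25: nothing removed.
16:56-19:28 \ B = 17:33-18:26, 19:23-19:28.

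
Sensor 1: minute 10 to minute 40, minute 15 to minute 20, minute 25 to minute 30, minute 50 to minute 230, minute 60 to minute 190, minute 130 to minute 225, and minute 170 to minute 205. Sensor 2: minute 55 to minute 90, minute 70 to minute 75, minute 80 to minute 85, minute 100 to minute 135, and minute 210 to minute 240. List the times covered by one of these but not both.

minute 10 to minute 40, minute 50 to minute 55, minute 90 to minute 100, minute 135 to minute 210, minute 230 to minute 240

First set merges to minute 10 to minute 40, minute 50 to minute 230.
Second set merges to minute 55 to minute 90, minute 100 to minute 135, minute 210 to minute 240.
Only in the first: minute 10 to minute 40, minute 50 to minute 55, minute 90 to minute 100, minute 135 to minute 210.
Only in the second: minute 230 to minute 240.
Together these are the periods covered by exactly one.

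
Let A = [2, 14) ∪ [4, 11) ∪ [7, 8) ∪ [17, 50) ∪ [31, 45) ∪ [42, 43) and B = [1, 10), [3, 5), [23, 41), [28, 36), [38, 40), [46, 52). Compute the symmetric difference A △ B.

[1, 2) ∪ [10, 14) ∪ [17, 23) ∪ [41, 46) ∪ [50, 52)

A, merged: [2, 14), [17, 50).
B, merged: [1, 10), [23, 41), [46, 52).
Only in the first: [10, 14), [17, 23), [41, 46).
Only in the second: [1, 2), [50, 52).
Together these are the periods covered by exactly one.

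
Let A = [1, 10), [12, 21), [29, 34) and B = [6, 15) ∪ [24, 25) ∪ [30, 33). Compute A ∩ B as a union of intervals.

[1, 10) meets the second set on [6, 10).
[12, 21) meets the second set on [12, 15).
[29, 34) meets the second set on [30, 33).

[6, 10) ∪ [12, 15) ∪ [30, 33)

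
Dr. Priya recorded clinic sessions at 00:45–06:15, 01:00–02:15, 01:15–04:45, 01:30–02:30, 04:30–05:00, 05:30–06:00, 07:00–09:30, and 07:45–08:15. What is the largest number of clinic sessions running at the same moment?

4

Walk the sorted start/end points keeping a running depth.
The depth first hits 4 at 01:30.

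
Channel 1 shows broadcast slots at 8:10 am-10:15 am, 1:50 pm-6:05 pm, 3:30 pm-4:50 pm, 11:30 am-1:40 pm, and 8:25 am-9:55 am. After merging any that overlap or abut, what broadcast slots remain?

8:10 am–10:15 am, 11:30 am–1:40 pm, 1:50 pm–6:05 pm

Sort by start: 8:10 am–10:15 am, 8:25 am–9:55 am, 11:30 am–1:40 pm, 1:50 pm–6:05 pm, 3:30 pm–4:50 pm.
8:25 am–9:55 am overlaps/touches 8:10 am–10:15 am → extend to 8:10 am–10:15 am.
11:30 am–1:40 pm is disjoint → start new block.
1:50 pm–6:05 pm is disjoint → start new block.
3:30 pm–4:50 pm overlaps/touches 1:50 pm–6:05 pm → extend to 1:50 pm–6:05 pm.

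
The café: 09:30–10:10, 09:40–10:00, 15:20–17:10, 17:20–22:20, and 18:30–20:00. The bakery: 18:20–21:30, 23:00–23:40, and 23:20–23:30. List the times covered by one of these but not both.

First set merges to 09:30–10:10, 15:20–17:10, 17:20–22:20.
Second set merges to 18:20–21:30, 23:00–23:40.
A but not B: 09:30–10:10, 15:20–17:10, 17:20–18:20, 21:30–22:20.
B but not A: 23:00–23:40.
Combining gives A △ B.

09:30–10:10, 15:20–17:10, 17:20–18:20, 21:30–22:20, 23:00–23:40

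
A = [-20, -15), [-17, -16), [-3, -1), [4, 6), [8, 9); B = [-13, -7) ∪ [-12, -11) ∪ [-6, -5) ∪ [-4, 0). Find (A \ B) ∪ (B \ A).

First set merges to [-20, -15), [-3, -1), [4, 6), [8, 9).
Second set merges to [-13, -7), [-6, -5), [-4, 0).
A \ B = [-20, -15), [4, 6), [8, 9).
B \ A = [-13, -7), [-6, -5), [-4, -3), [-1, 0).
Union of the two gives the symmetric difference.

[-20, -15) ∪ [-13, -7) ∪ [-6, -5) ∪ [-4, -3) ∪ [-1, 0) ∪ [4, 6) ∪ [8, 9)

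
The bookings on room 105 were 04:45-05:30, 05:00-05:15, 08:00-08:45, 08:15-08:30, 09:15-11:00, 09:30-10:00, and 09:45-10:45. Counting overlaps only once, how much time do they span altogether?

3 h 15 min

Merged: 04:45–05:30, 08:00–08:45, 09:15–11:00.
Lengths: 45 min + 45 min + 1 h 45 min = 3 h 15 min.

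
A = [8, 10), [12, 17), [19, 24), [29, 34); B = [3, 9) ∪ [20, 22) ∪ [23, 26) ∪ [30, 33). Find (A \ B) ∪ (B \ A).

A but not B: [9, 10), [12, 17), [19, 20), [22, 23), [29, 30), [33, 34).
B but not A: [3, 8), [24, 26).
Combining gives A △ B.

[3, 8) ∪ [9, 10) ∪ [12, 17) ∪ [19, 20) ∪ [22, 23) ∪ [24, 26) ∪ [29, 30) ∪ [33, 34)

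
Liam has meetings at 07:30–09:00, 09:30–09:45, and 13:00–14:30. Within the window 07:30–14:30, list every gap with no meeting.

09:00–09:30, 09:45–13:00

Covered (merged): 07:30–09:00, 09:30–09:45, 13:00–14:30.
Gaps within 07:30–14:30: 09:00–09:30, 09:45–13:00.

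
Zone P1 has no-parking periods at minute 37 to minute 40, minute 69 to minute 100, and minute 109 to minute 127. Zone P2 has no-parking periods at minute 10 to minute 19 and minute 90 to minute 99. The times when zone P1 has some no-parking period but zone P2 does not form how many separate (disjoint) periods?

A \ B = minute 37 to minute 40, minute 69 to minute 90, minute 99 to minute 100, minute 109 to minute 127.
That is 4 disjoint pieces.

4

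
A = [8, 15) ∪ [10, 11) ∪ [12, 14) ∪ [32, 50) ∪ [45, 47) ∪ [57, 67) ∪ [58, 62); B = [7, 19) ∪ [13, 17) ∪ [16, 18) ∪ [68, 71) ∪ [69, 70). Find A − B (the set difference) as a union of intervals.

A, merged: [8, 15), [32, 50), [57, 67).
B, merged: [7, 19), [68, 71).
[8, 15) lies entirely inside B → drops out.
[32, 50) is untouched.
[57, 67) is untouched.

[32, 50) ∪ [57, 67)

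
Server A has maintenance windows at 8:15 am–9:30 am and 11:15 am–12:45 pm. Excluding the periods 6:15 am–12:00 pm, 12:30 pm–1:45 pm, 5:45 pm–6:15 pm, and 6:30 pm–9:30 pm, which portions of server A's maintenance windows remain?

12:00 pm-12:30 pm

8:15 am-9:30 am lies entirely inside B → drops out.
11:15 am-12:45 pm with B removed leaves 12:00 pm-12:30 pm.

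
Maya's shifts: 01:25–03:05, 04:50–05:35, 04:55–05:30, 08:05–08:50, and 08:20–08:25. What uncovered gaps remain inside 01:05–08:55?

After merging, the occupied span is 01:25-03:05, 04:50-05:35, 08:05-08:50.
Complement within 01:05-08:55: 01:05-01:25, 03:05-04:50, 05:35-08:05, 08:50-08:55.

01:05-01:25, 03:05-04:50, 05:35-08:05, 08:50-08:55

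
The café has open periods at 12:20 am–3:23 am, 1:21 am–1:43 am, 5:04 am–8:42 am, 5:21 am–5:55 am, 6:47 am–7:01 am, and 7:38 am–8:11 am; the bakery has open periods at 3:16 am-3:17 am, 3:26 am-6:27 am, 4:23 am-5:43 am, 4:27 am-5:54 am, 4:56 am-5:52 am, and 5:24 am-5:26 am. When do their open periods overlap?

First set merges to 12:20 am–3:23 am, 5:04 am–8:42 am.
Second set merges to 3:16 am–3:17 am, 3:26 am–6:27 am.
12:20 am–3:23 am meets the second set on 3:16 am–3:17 am.
5:04 am–8:42 am meets the second set on 5:04 am–6:27 am.

3:16 am–3:17 am, 5:04 am–6:27 am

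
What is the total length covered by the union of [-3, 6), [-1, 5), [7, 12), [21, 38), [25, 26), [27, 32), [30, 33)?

31

Merged: [-3, 6), [7, 12), [21, 38).
Lengths: 9 + 5 + 17 = 31.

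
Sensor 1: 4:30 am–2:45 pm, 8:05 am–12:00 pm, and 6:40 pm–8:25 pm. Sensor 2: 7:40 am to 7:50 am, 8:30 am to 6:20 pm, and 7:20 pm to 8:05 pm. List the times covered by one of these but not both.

First set merges to 4:30 am–2:45 pm, 6:40 pm–8:25 pm.
A but not B: 4:30 am–7:40 am, 7:50 am–8:30 am, 6:40 pm–7:20 pm, 8:05 pm–8:25 pm.
B but not A: 2:45 pm–6:20 pm.
Combining gives A △ B.

4:30 am–7:40 am, 7:50 am–8:30 am, 2:45 pm–6:20 pm, 6:40 pm–7:20 pm, 8:05 pm–8:25 pm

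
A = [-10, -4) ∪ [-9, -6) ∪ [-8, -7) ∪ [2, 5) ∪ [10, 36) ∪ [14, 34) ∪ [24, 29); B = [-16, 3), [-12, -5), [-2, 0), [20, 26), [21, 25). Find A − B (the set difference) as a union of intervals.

[3, 5) ∪ [10, 20) ∪ [26, 36)

Merge the first list: [-10, -4), [2, 5), [10, 36).
Merge the second list: [-16, 3), [20, 26).
[-10, -4) lies entirely inside B → drops out.
[2, 5) with B removed leaves [3, 5).
[10, 36) with B removed leaves [10, 20), [26, 36).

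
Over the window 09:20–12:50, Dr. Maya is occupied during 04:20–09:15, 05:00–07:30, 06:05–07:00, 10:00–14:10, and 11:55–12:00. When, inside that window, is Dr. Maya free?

09:20–10:00

After merging, the occupied span is 04:20–09:15, 10:00–14:10.
Gaps within 09:20–12:50: 09:20–10:00.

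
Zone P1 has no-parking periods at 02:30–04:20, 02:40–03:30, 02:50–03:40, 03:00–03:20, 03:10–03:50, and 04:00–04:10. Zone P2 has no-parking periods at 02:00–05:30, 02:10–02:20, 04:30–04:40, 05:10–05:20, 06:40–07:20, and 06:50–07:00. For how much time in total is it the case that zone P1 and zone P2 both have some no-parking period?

1 h 50 min

Merge the first list: 02:30–04:20.
Merge the second list: 02:00–05:30, 06:40–07:20.
A ∩ B = 02:30–04:20.
Total: 1 h 50 min.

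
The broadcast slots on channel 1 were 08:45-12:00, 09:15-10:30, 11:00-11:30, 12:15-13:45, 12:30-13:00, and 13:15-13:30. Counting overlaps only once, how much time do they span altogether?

Merged: 08:45-12:00, 12:15-13:45.
Lengths: 3 h 15 min + 1 h 30 min = 4 h 45 min.

4 h 45 min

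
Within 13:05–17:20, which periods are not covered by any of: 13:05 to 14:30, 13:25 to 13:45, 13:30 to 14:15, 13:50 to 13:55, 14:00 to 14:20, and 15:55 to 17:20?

The merged coverage is 13:05-14:30, 15:55-17:20.
Uncovered inside 13:05-17:20: 14:30-15:55.

14:30-15:55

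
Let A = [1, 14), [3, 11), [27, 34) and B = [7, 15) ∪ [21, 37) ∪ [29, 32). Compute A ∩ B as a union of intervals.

[7, 14) ∪ [27, 34)

First set merges to [1, 14), [27, 34).
Second set merges to [7, 15), [21, 37).
[1, 14) meets the second set on [7, 14).
[27, 34) meets the second set on [27, 34).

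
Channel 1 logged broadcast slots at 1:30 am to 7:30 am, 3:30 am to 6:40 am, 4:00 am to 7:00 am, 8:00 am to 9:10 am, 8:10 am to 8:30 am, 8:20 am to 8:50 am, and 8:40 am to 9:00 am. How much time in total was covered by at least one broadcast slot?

Merged: 1:30 am-7:30 am, 8:00 am-9:10 am.
Lengths: 6 h + 1 h 10 min = 7 h 10 min.

7 h 10 min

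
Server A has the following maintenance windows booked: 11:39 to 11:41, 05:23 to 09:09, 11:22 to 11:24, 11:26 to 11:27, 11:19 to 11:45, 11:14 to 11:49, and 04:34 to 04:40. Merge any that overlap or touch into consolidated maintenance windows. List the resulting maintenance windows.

Sort by start: 04:34–04:40, 05:23–09:09, 11:14–11:49, 11:19–11:45, 11:22–11:24, 11:26–11:27, 11:39–11:41.
05:23–09:09 is disjoint → start new block.
11:14–11:49 is disjoint → start new block.
11:19–11:45 overlaps/touches 11:14–11:49 → extend to 11:14–11:49.
11:22–11:24 overlaps/touches 11:14–11:49 → extend to 11:14–11:49.
11:26–11:27 overlaps/touches 11:14–11:49 → extend to 11:14–11:49.
11:39–11:41 overlaps/touches 11:14–11:49 → extend to 11:14–11:49.

04:34–04:40, 05:23–09:09, 11:14–11:49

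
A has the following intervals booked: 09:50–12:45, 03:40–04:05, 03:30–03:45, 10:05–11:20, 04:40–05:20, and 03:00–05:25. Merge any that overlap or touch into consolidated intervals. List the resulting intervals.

Sort by start: 03:00–05:25, 03:30–03:45, 03:40–04:05, 04:40–05:20, 09:50–12:45, 10:05–11:20.
03:30–03:45 overlaps/touches 03:00–05:25 → extend to 03:00–05:25.
03:40–04:05 overlaps/touches 03:00–05:25 → extend to 03:00–05:25.
04:40–05:20 overlaps/touches 03:00–05:25 → extend to 03:00–05:25.
09:50–12:45 is disjoint → start new block.
10:05–11:20 overlaps/touches 09:50–12:45 → extend to 09:50–12:45.

03:00–05:25, 09:50–12:45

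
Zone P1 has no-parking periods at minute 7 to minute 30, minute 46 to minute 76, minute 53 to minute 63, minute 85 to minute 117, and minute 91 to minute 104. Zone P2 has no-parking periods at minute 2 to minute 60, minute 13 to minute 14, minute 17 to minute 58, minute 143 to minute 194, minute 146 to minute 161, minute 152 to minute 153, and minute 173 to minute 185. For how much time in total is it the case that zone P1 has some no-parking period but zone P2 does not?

First set merges to minute 7 to minute 30, minute 46 to minute 76, minute 85 to minute 117.
Second set merges to minute 2 to minute 60, minute 143 to minute 194.
A \ B = minute 60 to minute 76, minute 85 to minute 117.
Total: 16 minutes + 32 minutes = 48 minutes.

48 minutes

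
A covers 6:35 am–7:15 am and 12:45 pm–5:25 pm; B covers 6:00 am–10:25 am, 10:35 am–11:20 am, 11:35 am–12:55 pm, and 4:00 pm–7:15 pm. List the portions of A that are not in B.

12:55 pm–4:00 pm

6:35 am–7:15 am lies entirely inside B → drops out.
12:45 pm–5:25 pm with B removed leaves 12:55 pm–4:00 pm.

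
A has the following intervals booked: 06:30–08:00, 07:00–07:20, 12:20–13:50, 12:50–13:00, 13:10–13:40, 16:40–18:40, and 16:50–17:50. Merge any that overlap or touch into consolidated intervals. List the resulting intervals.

07:00–07:20 overlaps/touches 06:30–08:00 → extend to 06:30–08:00.
12:20–13:50 is disjoint → start new block.
12:50–13:00 overlaps/touches 12:20–13:50 → extend to 12:20–13:50.
13:10–13:40 overlaps/touches 12:20–13:50 → extend to 12:20–13:50.
16:40–18:40 is disjoint → start new block.
16:50–17:50 overlaps/touches 16:40–18:40 → extend to 16:40–18:40.

06:30–08:00, 12:20–13:50, 16:40–18:40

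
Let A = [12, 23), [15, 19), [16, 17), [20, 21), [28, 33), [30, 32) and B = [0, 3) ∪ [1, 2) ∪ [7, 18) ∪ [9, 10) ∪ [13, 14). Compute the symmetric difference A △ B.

First set merges to [12, 23), [28, 33).
Second set merges to [0, 3), [7, 18).
Only in the first: [18, 23), [28, 33).
Only in the second: [0, 3), [7, 12).
Together these are the periods covered by exactly one.

[0, 3) ∪ [7, 12) ∪ [18, 23) ∪ [28, 33)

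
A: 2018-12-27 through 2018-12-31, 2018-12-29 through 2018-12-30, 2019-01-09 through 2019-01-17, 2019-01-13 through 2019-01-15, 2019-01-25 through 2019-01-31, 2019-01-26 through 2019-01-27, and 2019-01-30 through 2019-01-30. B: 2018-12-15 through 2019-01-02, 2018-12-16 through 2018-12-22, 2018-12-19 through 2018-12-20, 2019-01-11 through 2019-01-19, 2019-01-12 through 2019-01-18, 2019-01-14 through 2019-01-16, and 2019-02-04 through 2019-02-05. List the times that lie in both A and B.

2018-12-27 through 2018-12-31, 2019-01-11 through 2019-01-17

First set merges to 2018-12-27 through 2018-12-31, 2019-01-09 through 2019-01-17, 2019-01-25 through 2019-01-31.
Second set merges to 2018-12-15 through 2019-01-02, 2019-01-11 through 2019-01-19, 2019-02-04 through 2019-02-05.
2018-12-27 through 2018-12-31 ∩ B → 2018-12-27 through 2018-12-31.
2019-01-09 through 2019-01-17 ∩ B → 2019-01-11 through 2019-01-17.
2019-01-25 through 2019-01-31 meets no B interval.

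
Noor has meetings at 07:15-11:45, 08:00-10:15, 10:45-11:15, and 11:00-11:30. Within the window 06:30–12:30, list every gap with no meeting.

06:30–07:15, 11:45–12:30

The merged coverage is 07:15–11:45.
Complement within 06:30–12:30: 06:30–07:15, 11:45–12:30.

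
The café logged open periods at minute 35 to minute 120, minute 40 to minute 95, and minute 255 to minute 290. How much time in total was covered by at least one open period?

Merged: minute 35 to minute 120, minute 255 to minute 290.
Lengths: 85 minutes + 35 minutes = 120 minutes.

120 minutes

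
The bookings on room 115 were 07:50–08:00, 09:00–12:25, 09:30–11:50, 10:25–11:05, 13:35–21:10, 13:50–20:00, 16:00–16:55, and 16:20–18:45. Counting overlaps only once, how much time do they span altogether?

11 h 10 min

Merged: 07:50–08:00, 09:00–12:25, 13:35–21:10.
Lengths: 10 min + 3 h 25 min + 7 h 35 min = 11 h 10 min.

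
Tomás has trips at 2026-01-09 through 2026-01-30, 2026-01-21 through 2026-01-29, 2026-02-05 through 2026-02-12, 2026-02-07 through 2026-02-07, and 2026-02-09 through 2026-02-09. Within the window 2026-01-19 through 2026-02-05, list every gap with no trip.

Covered (merged): 2026-01-09 through 2026-01-30, 2026-02-05 through 2026-02-12.
Complement within 2026-01-19 through 2026-02-05: 2026-01-31 through 2026-02-04.

2026-01-31 through 2026-02-04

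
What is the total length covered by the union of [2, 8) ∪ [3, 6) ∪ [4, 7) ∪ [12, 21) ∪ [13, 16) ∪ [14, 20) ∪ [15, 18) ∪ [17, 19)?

15

Merged: [2, 8), [12, 21).
Lengths: 6 + 9 = 15.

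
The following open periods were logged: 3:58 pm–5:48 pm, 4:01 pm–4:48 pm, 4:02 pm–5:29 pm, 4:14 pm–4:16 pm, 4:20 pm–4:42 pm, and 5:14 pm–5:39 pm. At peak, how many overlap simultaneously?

4

At 4:14 pm, 4 of the intervals are simultaneously active.
No point has more.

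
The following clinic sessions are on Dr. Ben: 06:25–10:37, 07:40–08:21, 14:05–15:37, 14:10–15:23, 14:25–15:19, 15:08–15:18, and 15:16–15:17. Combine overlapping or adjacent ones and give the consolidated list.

06:25-10:37, 14:05-15:37

07:40-08:21 overlaps/touches 06:25-10:37 → extend to 06:25-10:37.
14:05-15:37 is disjoint → start new block.
14:10-15:23 overlaps/touches 14:05-15:37 → extend to 14:05-15:37.
14:25-15:19 overlaps/touches 14:05-15:37 → extend to 14:05-15:37.
15:08-15:18 overlaps/touches 14:05-15:37 → extend to 14:05-15:37.
15:16-15:17 overlaps/touches 14:05-15:37 → extend to 14:05-15:37.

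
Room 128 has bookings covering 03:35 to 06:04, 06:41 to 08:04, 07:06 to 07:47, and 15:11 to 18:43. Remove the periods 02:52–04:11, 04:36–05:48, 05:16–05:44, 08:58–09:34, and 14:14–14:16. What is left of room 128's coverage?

04:11–04:36, 05:48–06:04, 06:41–08:04, 15:11–18:43

First set merges to 03:35–06:04, 06:41–08:04, 15:11–18:43.
Second set merges to 02:52–04:11, 04:36–05:48, 08:58–09:34, 14:14–14:16.
03:35–06:04 \ B = 04:11–04:36, 05:48–06:04.
06:41–08:04: nothing removed.
15:11–18:43: nothing removed.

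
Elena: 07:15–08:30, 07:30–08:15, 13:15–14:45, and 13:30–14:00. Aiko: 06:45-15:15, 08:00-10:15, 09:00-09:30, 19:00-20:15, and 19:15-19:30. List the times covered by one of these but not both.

06:45–07:15, 08:30–13:15, 14:45–15:15, 19:00–20:15

First set merges to 07:15–08:30, 13:15–14:45.
Second set merges to 06:45–15:15, 19:00–20:15.
Only in the first: none.
Only in the second: 06:45–07:15, 08:30–13:15, 14:45–15:15, 19:00–20:15.
Together these are the periods covered by exactly one.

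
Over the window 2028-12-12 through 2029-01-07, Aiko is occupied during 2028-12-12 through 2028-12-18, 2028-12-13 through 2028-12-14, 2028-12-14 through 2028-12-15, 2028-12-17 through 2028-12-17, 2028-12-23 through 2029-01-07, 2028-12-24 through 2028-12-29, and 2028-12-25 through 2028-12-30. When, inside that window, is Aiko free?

After merging, the occupied span is 2028-12-12 through 2028-12-18, 2028-12-23 through 2029-01-07.
Complement within 2028-12-12 through 2029-01-07: 2028-12-19 through 2028-12-22.

2028-12-19 through 2028-12-22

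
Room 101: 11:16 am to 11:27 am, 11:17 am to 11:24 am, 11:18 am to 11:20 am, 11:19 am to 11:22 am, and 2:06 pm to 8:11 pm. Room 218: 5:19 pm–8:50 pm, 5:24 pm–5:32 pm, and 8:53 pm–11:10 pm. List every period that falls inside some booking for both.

5:19 pm-8:11 pm

First set merges to 11:16 am-11:27 am, 2:06 pm-8:11 pm.
Second set merges to 5:19 pm-8:50 pm, 8:53 pm-11:10 pm.
11:16 am-11:27 am meets no B interval.
2:06 pm-8:11 pm ∩ B → 5:19 pm-8:11 pm.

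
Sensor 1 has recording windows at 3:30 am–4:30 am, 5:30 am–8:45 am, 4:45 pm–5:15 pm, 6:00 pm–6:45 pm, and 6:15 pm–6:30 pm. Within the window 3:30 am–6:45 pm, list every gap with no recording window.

After merging, the occupied span is 3:30 am-4:30 am, 5:30 am-8:45 am, 4:45 pm-5:15 pm, 6:00 pm-6:45 pm.
Complement within 3:30 am-6:45 pm: 4:30 am-5:30 am, 8:45 am-4:45 pm, 5:15 pm-6:00 pm.

4:30 am-5:30 am, 8:45 am-4:45 pm, 5:15 pm-6:00 pm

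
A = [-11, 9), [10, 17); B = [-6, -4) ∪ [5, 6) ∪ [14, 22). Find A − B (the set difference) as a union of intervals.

[-11, 9) with B removed leaves [-11, -6), [-4, 5), [6, 9).
[10, 17) with B removed leaves [10, 14).

[-11, -6) ∪ [-4, 5) ∪ [6, 9) ∪ [10, 14)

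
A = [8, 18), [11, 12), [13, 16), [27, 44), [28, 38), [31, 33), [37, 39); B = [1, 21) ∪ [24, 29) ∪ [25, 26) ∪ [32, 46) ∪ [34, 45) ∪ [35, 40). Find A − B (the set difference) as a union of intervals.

[29, 32)

Merge the first list: [8, 18), [27, 44).
Merge the second list: [1, 21), [24, 29), [32, 46).
[8, 18): fully covered by B → removed.
[27, 44) minus B → [29, 32).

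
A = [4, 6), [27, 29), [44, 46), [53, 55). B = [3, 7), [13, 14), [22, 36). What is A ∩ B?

[4, 6) ∪ [27, 29)

[4, 6) overlaps B on [4, 6).
[27, 29) overlaps B on [27, 29).
[44, 46) falls entirely outside B.
[53, 55) falls entirely outside B.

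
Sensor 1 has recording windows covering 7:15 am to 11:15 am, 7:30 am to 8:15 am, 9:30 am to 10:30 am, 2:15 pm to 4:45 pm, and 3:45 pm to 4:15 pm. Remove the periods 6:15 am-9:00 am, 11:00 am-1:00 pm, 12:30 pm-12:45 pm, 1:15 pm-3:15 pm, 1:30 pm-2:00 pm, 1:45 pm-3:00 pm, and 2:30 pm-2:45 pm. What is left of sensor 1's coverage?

9:00 am–11:00 am, 3:15 pm–4:45 pm

A, merged: 7:15 am–11:15 am, 2:15 pm–4:45 pm.
B, merged: 6:15 am–9:00 am, 11:00 am–1:00 pm, 1:15 pm–3:15 pm.
7:15 am–11:15 am \ B = 9:00 am–11:00 am.
2:15 pm–4:45 pm \ B = 3:15 pm–4:45 pm.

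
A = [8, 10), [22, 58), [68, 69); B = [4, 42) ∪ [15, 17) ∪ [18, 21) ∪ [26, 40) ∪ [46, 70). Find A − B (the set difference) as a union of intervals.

Merge the second list: [4, 42), [46, 70).
[8, 10) lies entirely inside B → drops out.
[22, 58) with B removed leaves [42, 46).
[68, 69) lies entirely inside B → drops out.

[42, 46)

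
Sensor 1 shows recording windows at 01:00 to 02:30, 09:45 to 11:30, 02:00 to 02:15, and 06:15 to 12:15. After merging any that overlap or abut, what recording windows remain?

Sort by start: 01:00–02:30, 02:00–02:15, 06:15–12:15, 09:45–11:30.
02:00–02:15 overlaps/touches 01:00–02:30 → extend to 01:00–02:30.
06:15–12:15 is disjoint → start new block.
09:45–11:30 overlaps/touches 06:15–12:15 → extend to 06:15–12:15.

01:00–02:30, 06:15–12:15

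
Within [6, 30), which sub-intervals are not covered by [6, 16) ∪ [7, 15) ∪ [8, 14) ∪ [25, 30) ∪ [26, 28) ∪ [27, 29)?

The merged coverage is [6, 16), [25, 30).
Complement within [6, 30): [16, 25).

[16, 25)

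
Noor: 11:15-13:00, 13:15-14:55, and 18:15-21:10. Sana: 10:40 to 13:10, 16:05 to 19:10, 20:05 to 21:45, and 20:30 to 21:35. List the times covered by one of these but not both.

10:40-11:15, 13:00-13:10, 13:15-14:55, 16:05-18:15, 19:10-20:05, 21:10-21:45

Second set merges to 10:40-13:10, 16:05-19:10, 20:05-21:45.
Only in the first: 13:15-14:55, 19:10-20:05.
Only in the second: 10:40-11:15, 13:00-13:10, 16:05-18:15, 21:10-21:45.
Together these are the periods covered by exactly one.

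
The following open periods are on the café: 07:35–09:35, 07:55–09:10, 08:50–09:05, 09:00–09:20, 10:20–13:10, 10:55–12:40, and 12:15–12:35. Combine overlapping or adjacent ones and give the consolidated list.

07:55-09:10 overlaps/touches 07:35-09:35 → extend to 07:35-09:35.
08:50-09:05 overlaps/touches 07:35-09:35 → extend to 07:35-09:35.
09:00-09:20 overlaps/touches 07:35-09:35 → extend to 07:35-09:35.
10:20-13:10 is disjoint → start new block.
10:55-12:40 overlaps/touches 10:20-13:10 → extend to 10:20-13:10.
12:15-12:35 overlaps/touches 10:20-13:10 → extend to 10:20-13:10.

07:35-09:35, 10:20-13:10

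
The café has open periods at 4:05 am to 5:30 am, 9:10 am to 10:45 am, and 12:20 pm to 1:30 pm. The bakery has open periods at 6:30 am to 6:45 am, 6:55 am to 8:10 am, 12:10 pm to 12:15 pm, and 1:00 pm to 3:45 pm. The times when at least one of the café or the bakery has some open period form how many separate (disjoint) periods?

A ∪ B = 4:05 am-5:30 am, 6:30 am-6:45 am, 6:55 am-8:10 am, 9:10 am-10:45 am, 12:10 pm-12:15 pm, 12:20 pm-3:45 pm.
That is 6 disjoint pieces.

6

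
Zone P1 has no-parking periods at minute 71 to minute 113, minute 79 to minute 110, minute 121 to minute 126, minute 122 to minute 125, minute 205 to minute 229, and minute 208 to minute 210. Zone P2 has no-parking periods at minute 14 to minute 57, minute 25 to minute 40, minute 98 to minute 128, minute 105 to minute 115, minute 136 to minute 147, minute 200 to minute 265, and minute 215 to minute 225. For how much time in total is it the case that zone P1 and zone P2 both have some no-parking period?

Merge the first list: minute 71 to minute 113, minute 121 to minute 126, minute 205 to minute 229.
Merge the second list: minute 14 to minute 57, minute 98 to minute 128, minute 136 to minute 147, minute 200 to minute 265.
A ∩ B = minute 98 to minute 113, minute 121 to minute 126, minute 205 to minute 229.
Total: 15 minutes + 5 minutes + 24 minutes = 44 minutes.

44 minutes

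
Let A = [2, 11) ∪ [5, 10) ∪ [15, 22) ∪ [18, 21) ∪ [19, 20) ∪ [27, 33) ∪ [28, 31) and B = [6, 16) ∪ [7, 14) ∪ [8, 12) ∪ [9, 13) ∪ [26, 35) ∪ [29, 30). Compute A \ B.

[2, 6) ∪ [16, 22)

A, merged: [2, 11), [15, 22), [27, 33).
B, merged: [6, 16), [26, 35).
[2, 11) with B removed leaves [2, 6).
[15, 22) with B removed leaves [16, 22).
[27, 33) lies entirely inside B → drops out.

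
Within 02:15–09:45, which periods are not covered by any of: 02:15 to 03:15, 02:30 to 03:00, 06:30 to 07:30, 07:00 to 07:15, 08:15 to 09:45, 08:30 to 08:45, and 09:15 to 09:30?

03:15–06:30, 07:30–08:15

The merged coverage is 02:15–03:15, 06:30–07:30, 08:15–09:45.
Uncovered inside 02:15–09:45: 03:15–06:30, 07:30–08:15.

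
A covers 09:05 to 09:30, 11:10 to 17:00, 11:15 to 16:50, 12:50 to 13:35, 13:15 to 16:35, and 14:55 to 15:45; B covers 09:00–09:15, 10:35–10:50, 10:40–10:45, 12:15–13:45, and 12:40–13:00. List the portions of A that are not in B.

First set merges to 09:05-09:30, 11:10-17:00.
Second set merges to 09:00-09:15, 10:35-10:50, 12:15-13:45.
09:05-09:30 with B removed leaves 09:15-09:30.
11:10-17:00 with B removed leaves 11:10-12:15, 13:45-17:00.

09:15-09:30, 11:10-12:15, 13:45-17:00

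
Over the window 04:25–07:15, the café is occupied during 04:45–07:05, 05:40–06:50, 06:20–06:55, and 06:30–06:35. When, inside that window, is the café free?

The merged coverage is 04:45-07:05.
Uncovered inside 04:25-07:15: 04:25-04:45, 07:05-07:15.

04:25-04:45, 07:05-07:15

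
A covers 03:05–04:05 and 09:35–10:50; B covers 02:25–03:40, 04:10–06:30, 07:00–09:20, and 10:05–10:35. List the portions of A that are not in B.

03:05–04:05 with B removed leaves 03:40–04:05.
09:35–10:50 with B removed leaves 09:35–10:05, 10:35–10:50.

03:40–04:05, 09:35–10:05, 10:35–10:50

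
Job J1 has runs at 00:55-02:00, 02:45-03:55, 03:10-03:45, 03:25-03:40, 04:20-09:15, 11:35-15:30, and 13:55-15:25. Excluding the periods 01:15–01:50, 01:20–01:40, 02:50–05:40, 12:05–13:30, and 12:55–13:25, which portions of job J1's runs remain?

A, merged: 00:55-02:00, 02:45-03:55, 04:20-09:15, 11:35-15:30.
B, merged: 01:15-01:50, 02:50-05:40, 12:05-13:30.
00:55-02:00 minus B → 00:55-01:15, 01:50-02:00.
02:45-03:55 minus B → 02:45-02:50.
04:20-09:15 minus B → 05:40-09:15.
11:35-15:30 minus B → 11:35-12:05, 13:30-15:30.

00:55-01:15, 01:50-02:00, 02:45-02:50, 05:40-09:15, 11:35-12:05, 13:30-15:30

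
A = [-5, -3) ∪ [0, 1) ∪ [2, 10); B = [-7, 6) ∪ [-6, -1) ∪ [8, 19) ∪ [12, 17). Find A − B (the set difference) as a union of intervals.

[6, 8)

Merge the second list: [-7, 6), [8, 19).
[-5, -3): fully covered by B → removed.
[0, 1): fully covered by B → removed.
[2, 10) minus B → [6, 8).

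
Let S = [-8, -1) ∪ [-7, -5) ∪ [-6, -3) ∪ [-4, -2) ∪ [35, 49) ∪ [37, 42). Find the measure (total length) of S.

21

Merged: [-8, -1), [35, 49).
Lengths: 7 + 14 = 21.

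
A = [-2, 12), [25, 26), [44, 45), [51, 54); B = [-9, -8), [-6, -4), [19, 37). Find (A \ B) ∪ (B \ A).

A \ B = [-2, 12), [44, 45), [51, 54).
B \ A = [-9, -8), [-6, -4), [19, 25), [26, 37).
Union of the two gives the symmetric difference.

[-9, -8) ∪ [-6, -4) ∪ [-2, 12) ∪ [19, 25) ∪ [26, 37) ∪ [44, 45) ∪ [51, 54)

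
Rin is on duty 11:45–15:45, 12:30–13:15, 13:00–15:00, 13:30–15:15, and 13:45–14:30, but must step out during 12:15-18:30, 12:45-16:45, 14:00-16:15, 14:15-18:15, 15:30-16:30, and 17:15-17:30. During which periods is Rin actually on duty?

11:45–12:15

Merge the first list: 11:45–15:45.
Merge the second list: 12:15–18:30.
11:45–15:45 \ B = 11:45–12:15.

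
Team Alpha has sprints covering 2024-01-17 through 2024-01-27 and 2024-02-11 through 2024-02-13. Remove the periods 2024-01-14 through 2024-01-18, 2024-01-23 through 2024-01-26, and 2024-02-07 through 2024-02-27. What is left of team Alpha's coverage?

2024-01-19 through 2024-01-22, 2024-01-27 through 2024-01-27

2024-01-17 through 2024-01-27 minus B → 2024-01-19 through 2024-01-22, 2024-01-27 through 2024-01-27.
2024-02-11 through 2024-02-13: fully covered by B → removed.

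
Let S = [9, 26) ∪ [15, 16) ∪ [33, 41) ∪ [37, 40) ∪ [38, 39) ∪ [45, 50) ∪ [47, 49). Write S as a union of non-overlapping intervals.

[9, 26) ∪ [33, 41) ∪ [45, 50)

[15, 16) overlaps/touches [9, 26) → extend to [9, 26).
[33, 41) is disjoint → start new block.
[37, 40) overlaps/touches [33, 41) → extend to [33, 41).
[38, 39) overlaps/touches [33, 41) → extend to [33, 41).
[45, 50) is disjoint → start new block.
[47, 49) overlaps/touches [45, 50) → extend to [45, 50).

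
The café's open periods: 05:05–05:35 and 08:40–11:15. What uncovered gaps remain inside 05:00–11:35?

05:00-05:05, 05:35-08:40, 11:15-11:35

Covered (merged): 05:05-05:35, 08:40-11:15.
Uncovered inside 05:00-11:35: 05:00-05:05, 05:35-08:40, 11:15-11:35.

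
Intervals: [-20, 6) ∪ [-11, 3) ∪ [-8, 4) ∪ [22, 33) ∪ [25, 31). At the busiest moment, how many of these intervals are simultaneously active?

3

At -8, 3 of the intervals are simultaneously active.
No point has more.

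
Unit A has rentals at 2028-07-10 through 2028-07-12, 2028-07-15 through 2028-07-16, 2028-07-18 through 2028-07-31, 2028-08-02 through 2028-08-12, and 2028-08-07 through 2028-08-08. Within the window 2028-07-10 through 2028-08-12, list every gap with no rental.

2028-07-13 through 2028-07-14, 2028-07-17 through 2028-07-17, 2028-08-01 through 2028-08-01

Covered (merged): 2028-07-10 through 2028-07-12, 2028-07-15 through 2028-07-16, 2028-07-18 through 2028-07-31, 2028-08-02 through 2028-08-12.
Complement within 2028-07-10 through 2028-08-12: 2028-07-13 through 2028-07-14, 2028-07-17 through 2028-07-17, 2028-08-01 through 2028-08-01.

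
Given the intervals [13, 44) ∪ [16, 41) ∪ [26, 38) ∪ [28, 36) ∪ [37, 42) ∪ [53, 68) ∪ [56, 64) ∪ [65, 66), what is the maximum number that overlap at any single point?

4

Walk the sorted start/end points keeping a running depth.
The depth first hits 4 at 28.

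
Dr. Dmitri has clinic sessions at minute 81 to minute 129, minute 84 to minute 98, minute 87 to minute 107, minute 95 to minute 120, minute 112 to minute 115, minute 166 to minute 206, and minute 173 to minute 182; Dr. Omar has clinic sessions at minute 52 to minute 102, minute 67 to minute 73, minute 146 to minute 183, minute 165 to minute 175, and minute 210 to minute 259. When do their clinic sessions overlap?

Merge the first list: minute 81 to minute 129, minute 166 to minute 206.
Merge the second list: minute 52 to minute 102, minute 146 to minute 183, minute 210 to minute 259.
minute 81 to minute 129 ∩ B → minute 81 to minute 102.
minute 166 to minute 206 ∩ B → minute 166 to minute 183.

minute 81 to minute 102, minute 166 to minute 183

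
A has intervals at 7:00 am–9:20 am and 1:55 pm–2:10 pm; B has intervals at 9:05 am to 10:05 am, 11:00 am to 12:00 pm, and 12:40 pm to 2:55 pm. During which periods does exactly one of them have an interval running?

7:00 am-9:05 am, 9:20 am-10:05 am, 11:00 am-12:00 pm, 12:40 pm-1:55 pm, 2:10 pm-2:55 pm

Only in the first: 7:00 am-9:05 am.
Only in the second: 9:20 am-10:05 am, 11:00 am-12:00 pm, 12:40 pm-1:55 pm, 2:10 pm-2:55 pm.
Together these are the periods covered by exactly one.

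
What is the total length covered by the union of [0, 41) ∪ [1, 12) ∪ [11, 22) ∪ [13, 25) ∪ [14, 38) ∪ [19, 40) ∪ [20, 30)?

41

Merged: [0, 41).
Length: 41.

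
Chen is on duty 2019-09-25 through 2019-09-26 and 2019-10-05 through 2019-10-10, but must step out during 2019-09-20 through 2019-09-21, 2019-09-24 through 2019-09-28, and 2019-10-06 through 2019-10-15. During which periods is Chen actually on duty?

2019-10-05 through 2019-10-05

2019-09-25 through 2019-09-26 lies entirely inside B → drops out.
2019-10-05 through 2019-10-10 with B removed leaves 2019-10-05 through 2019-10-05.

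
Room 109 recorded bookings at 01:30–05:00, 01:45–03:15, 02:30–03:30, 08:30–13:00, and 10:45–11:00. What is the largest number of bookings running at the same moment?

3

Walk the sorted start/end points keeping a running depth.
The depth first hits 3 at 02:30.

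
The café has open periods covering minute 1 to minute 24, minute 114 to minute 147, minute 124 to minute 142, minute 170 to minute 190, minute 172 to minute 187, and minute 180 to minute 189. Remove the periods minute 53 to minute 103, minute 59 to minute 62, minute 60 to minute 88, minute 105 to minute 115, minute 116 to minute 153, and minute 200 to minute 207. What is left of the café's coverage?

A, merged: minute 1 to minute 24, minute 114 to minute 147, minute 170 to minute 190.
B, merged: minute 53 to minute 103, minute 105 to minute 115, minute 116 to minute 153, minute 200 to minute 207.
minute 1 to minute 24 is untouched.
minute 114 to minute 147 with B removed leaves minute 115 to minute 116.
minute 170 to minute 190 is untouched.

minute 1 to minute 24, minute 115 to minute 116, minute 170 to minute 190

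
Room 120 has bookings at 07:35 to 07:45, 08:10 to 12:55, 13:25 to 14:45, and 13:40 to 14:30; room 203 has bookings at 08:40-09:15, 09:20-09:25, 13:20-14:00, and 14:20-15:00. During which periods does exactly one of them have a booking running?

07:35–07:45, 08:10–08:40, 09:15–09:20, 09:25–12:55, 13:20–13:25, 14:00–14:20, 14:45–15:00

First set merges to 07:35–07:45, 08:10–12:55, 13:25–14:45.
A \ B = 07:35–07:45, 08:10–08:40, 09:15–09:20, 09:25–12:55, 14:00–14:20.
B \ A = 13:20–13:25, 14:45–15:00.
Union of the two gives the symmetric difference.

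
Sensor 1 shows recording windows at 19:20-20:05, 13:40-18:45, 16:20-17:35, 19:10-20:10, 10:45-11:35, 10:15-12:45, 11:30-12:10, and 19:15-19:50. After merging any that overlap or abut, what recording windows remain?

Sort by start: 10:15-12:45, 10:45-11:35, 11:30-12:10, 13:40-18:45, 16:20-17:35, 19:10-20:10, 19:15-19:50, 19:20-20:05.
10:45-11:35 overlaps/touches 10:15-12:45 → extend to 10:15-12:45.
11:30-12:10 overlaps/touches 10:15-12:45 → extend to 10:15-12:45.
13:40-18:45 is disjoint → start new block.
16:20-17:35 overlaps/touches 13:40-18:45 → extend to 13:40-18:45.
19:10-20:10 is disjoint → start new block.
19:15-19:50 overlaps/touches 19:10-20:10 → extend to 19:10-20:10.
19:20-20:05 overlaps/touches 19:10-20:10 → extend to 19:10-20:10.

10:15-12:45, 13:40-18:45, 19:10-20:10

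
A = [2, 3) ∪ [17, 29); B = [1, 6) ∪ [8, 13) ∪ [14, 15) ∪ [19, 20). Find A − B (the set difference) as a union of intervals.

[2, 3): fully covered by B → removed.
[17, 29) minus B → [17, 19), [20, 29).

[17, 19) ∪ [20, 29)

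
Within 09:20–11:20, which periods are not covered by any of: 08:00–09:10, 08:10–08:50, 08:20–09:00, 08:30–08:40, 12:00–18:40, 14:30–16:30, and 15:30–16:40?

The merged coverage is 08:00–09:10, 12:00–18:40.
Uncovered inside 09:20–11:20: 09:20–11:20.

09:20–11:20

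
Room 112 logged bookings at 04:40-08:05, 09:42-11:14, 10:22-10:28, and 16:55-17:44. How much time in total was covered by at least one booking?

Merged: 04:40-08:05, 09:42-11:14, 16:55-17:44.
Lengths: 3 h 25 min + 1 h 32 min + 49 min = 5 h 46 min.

5 h 46 min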